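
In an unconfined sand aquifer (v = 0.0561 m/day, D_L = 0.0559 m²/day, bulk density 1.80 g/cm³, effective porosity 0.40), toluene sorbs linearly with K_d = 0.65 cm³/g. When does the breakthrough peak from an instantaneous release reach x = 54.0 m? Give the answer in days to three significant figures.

Retardation factor R = 1 + ρ_b·K_d/n = 1 + 1.80 × 0.65/0.40 = 3.925.
Sorption retards both mechanisms: v_R = v/R = 0.01429 m/day, D_R = D/R = 0.01424 m²/day.
Peak time from v_R²t² + 2D_R t − x² = 0: t = (√(D_R² + v_R²x²) − D_R)/v_R².
√(D_R² + v_R²x²) = √(0.01424² + 0.01429² × 54.0²) = 0.7718; v_R² = 0.0002042.
t = (0.7718 − 0.01424)/0.0002042 = 3710 days.

3710 days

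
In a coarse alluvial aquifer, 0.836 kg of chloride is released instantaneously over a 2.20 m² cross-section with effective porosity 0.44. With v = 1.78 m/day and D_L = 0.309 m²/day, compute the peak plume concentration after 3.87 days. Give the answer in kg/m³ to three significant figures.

The peak of an instantaneous 1D plume sits at x = vt; there the Gaussian factor is 1 and C_max = M/(n_e·A·√(4πDt)), where n_e·A is the pore area the mass is dissolved in.
√(4πDt) = √(4π × 0.309 × 3.87) = 3.876 m, so C_max = 0.836/(0.44 × 2.20 × 3.876) = 0.223 kg/m³.

0.223 kg/m³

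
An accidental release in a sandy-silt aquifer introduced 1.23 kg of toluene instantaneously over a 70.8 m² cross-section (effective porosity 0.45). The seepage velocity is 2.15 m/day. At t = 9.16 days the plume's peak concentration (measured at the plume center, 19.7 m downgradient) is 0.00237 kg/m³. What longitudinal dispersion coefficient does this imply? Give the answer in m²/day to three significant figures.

At the plume center C_max = M/(n_e·A·√(4πDt)), so D = M²/(4πt·(n_e·A·C_max)²).
n_e·A·C_max = 0.45 × 70.8 × 0.00237 = 0.07551 kg/m.
D = 1.23²/(4π × 9.16 × 0.07551²) = 2.31 m²/day.

2.31 m²/day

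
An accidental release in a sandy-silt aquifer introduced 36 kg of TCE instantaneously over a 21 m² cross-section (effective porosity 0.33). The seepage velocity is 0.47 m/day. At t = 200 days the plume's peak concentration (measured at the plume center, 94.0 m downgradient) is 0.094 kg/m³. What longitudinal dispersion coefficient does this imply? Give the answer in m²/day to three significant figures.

1.22 m²/day

At the plume center C_max = M/(n_e·A·√(4πDt)), so D = M²/(4πt·(n_e·A·C_max)²).
n_e·A·C_max = 0.33 × 21 × 0.094 = 0.6514 kg/m.
D = 36²/(4π × 200 × 0.6514²) = 1.22 m²/day.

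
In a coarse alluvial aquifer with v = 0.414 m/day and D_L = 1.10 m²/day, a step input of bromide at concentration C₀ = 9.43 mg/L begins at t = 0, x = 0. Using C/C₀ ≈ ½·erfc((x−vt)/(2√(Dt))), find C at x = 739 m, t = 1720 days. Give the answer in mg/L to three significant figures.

For a continuous step input, C/C₀ ≈ ½·erfc((x−vt)/(2√(Dt))).
vt = 0.414 × 1720 = 712.08 m and 2√(Dt) = 2√(1.10 × 1720) = 86.99 m.
Argument (x−vt)/(2√(Dt)) = (739 − 712.08)/86.99 = 0.3095; ½·erfc(0.3095) = 0.3308.
C = 9.43 × 0.3308 = 3.12 mg/L.

3.12 mg/L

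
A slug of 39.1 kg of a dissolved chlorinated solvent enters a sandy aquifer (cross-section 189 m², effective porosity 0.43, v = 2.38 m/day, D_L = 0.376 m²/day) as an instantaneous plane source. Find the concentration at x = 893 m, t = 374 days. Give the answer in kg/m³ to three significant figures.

For an instantaneous plane source, C(x,t) = M/(n_e·A·√(4πDt)) · exp(−(x−vt)²/(4Dt)), with n_e·A the pore (flow) area.
Plume center vt = 2.38 × 374 = 890.12 m, so the well at 893 m is 2.88 m downgradient of the peak.
√(4πDt) = 42.04 m, giving peak height M/(n_e·A·√(4πDt)) = 39.1/(0.43 × 189 × 42.04) = 0.01144 kg/m³.
(x−vt)²/(4Dt) = (2.88)²/(4 × 0.376 × 374) = 0.01475; exp(−0.01475) = 0.9854.
C = 0.01144 × 0.9854 = 0.0113 kg/m³.

0.0113 kg/m³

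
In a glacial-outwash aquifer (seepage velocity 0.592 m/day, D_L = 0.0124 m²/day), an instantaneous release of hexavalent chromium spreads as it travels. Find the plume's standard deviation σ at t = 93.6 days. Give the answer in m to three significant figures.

1.52 m

Dispersive spreading gives a Gaussian with σ² = 2Dt; advection only shifts the center.
σ = √(2 × 0.0124 × 93.6) = 1.52 m.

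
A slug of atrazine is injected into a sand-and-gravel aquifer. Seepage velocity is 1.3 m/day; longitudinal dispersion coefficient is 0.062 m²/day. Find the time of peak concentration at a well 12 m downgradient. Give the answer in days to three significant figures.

For the 1D instantaneous-source solution, setting ∂C/∂t = 0 at fixed x gives v²t² + 2Dt − x² = 0, so t = (√(D² + v²x²) − D)/v².
√(D² + v²x²) = √(0.062² + 1.3² × 12²) = 15.60; v² = 1.69.
t = (15.60 − 0.062)/1.69 = 9.19 days (vs. the pure-advection estimate x/v = 9.23 d).

9.19 days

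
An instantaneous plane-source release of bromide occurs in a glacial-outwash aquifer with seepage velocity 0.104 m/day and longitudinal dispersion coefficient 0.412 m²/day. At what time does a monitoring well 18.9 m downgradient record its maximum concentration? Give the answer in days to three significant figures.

For the 1D instantaneous-source solution, setting ∂C/∂t = 0 at fixed x gives v²t² + 2Dt − x² = 0, so t = (√(D² + v²x²) − D)/v².
√(D² + v²x²) = √(0.412² + 0.104² × 18.9²) = 2.008; v² = 0.010816.
t = (2.008 − 0.412)/0.010816 = 148 days (vs. the pure-advection estimate x/v = 182 d).

148 days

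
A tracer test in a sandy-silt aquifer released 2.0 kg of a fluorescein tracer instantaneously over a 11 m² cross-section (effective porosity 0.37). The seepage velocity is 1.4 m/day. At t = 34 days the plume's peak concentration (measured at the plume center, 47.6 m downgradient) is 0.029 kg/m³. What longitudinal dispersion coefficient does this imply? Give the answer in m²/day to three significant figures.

0.672 m²/day

At the plume center C_max = M/(n_e·A·√(4πDt)), so D = M²/(4πt·(n_e·A·C_max)²).
n_e·A·C_max = 0.37 × 11 × 0.029 = 0.1180 kg/m.
D = 2.0²/(4π × 34 × 0.1180²) = 0.672 m²/day.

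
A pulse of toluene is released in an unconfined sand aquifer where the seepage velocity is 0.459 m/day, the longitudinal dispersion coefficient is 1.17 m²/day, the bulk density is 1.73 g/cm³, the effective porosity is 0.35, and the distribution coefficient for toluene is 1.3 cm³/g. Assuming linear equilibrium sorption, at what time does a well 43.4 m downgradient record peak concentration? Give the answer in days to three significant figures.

Retardation factor R = 1 + ρ_b·K_d/n = 1 + 1.73 × 1.3/0.35 = 7.426.
Sorption retards both mechanisms: v_R = v/R = 0.06181 m/day, D_R = D/R = 0.1576 m²/day.
Peak time from v_R²t² + 2D_R t − x² = 0: t = (√(D_R² + v_R²x²) − D_R)/v_R².
√(D_R² + v_R²x²) = √(0.1576² + 0.06181² × 43.4²) = 2.687; v_R² = 0.003820.
t = (2.687 − 0.1576)/0.003820 = 662 days.

662 days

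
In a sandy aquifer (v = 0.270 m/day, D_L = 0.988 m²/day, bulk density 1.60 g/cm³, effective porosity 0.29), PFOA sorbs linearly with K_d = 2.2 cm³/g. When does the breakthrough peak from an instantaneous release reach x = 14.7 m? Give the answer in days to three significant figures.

559 days

Retardation factor R = 1 + ρ_b·K_d/n = 1 + 1.60 × 2.2/0.29 = 13.14.
Sorption retards both mechanisms: v_R = v/R = 0.02055 m/day, D_R = D/R = 0.07519 m²/day.
Peak time from v_R²t² + 2D_R t − x² = 0: t = (√(D_R² + v_R²x²) − D_R)/v_R².
√(D_R² + v_R²x²) = √(0.07519² + 0.02055² × 14.7²) = 0.3113; v_R² = 0.0004223.
t = (0.3113 − 0.07519)/0.0004223 = 559 days.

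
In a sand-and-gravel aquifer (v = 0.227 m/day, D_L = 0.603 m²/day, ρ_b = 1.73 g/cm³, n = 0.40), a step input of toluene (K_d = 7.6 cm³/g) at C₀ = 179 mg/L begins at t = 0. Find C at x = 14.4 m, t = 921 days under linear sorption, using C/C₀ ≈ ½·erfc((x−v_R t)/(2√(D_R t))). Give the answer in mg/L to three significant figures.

Retardation factor R = 1 + ρ_b·K_d/n = 1 + 1.73 × 7.6/0.40 = 33.87.
Sorption retards both mechanisms: v_R = v/R = 0.006702 m/day, D_R = D/R = 0.01780 m²/day.
v_R·t = 0.006702 × 921 = 6.172542 m; 2√(D_R t) = 8.098 m; argument = (14.4 − 6.172542)/8.098 = 1.016.
C = C₀ × ½·erfc(1.016) = 179 × 0.07538 = 13.5 mg/L.

13.5 mg/L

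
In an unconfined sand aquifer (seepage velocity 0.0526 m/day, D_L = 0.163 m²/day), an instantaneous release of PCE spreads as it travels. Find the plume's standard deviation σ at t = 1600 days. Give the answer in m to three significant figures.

Dispersive spreading gives a Gaussian with σ² = 2Dt; advection only shifts the center.
σ = √(2 × 0.163 × 1600) = 22.8 m.

22.8 m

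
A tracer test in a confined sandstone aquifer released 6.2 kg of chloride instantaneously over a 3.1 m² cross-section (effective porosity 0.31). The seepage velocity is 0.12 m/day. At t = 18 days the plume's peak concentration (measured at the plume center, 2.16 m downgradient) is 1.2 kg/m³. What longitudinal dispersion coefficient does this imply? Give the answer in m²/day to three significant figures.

0.128 m²/day

At the plume center C_max = M/(n_e·A·√(4πDt)), so D = M²/(4πt·(n_e·A·C_max)²).
n_e·A·C_max = 0.31 × 3.1 × 1.2 = 1.153 kg/m.
D = 6.2²/(4π × 18 × 1.153²) = 0.128 m²/day.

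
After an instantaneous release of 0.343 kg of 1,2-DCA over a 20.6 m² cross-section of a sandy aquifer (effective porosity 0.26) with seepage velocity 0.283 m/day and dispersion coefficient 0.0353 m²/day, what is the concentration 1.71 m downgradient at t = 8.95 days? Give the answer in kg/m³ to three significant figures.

0.0188 kg/m³

For an instantaneous plane source, C(x,t) = M/(n_e·A·√(4πDt)) · exp(−(x−vt)²/(4Dt)), with n_e·A the pore (flow) area.
Plume center vt = 0.283 × 8.95 = 2.53285 m, so the well at 1.71 m is 0.82285 m upgradient of the peak.
√(4πDt) = 1.993 m, giving peak height M/(n_e·A·√(4πDt)) = 0.343/(0.26 × 20.6 × 1.993) = 0.03213 kg/m³.
(x−vt)²/(4Dt) = (-0.82285)²/(4 × 0.0353 × 8.95) = 0.5358; exp(−0.5358) = 0.5852.
C = 0.03213 × 0.5852 = 0.0188 kg/m³.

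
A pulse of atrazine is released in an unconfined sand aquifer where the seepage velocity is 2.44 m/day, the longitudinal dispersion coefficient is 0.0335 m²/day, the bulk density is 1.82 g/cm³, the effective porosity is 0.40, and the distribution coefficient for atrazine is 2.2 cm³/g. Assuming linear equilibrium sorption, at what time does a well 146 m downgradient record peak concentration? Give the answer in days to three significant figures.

659 days

Retardation factor R = 1 + ρ_b·K_d/n = 1 + 1.82 × 2.2/0.40 = 11.01.
Sorption retards both mechanisms: v_R = v/R = 0.2216 m/day, D_R = D/R = 0.003043 m²/day.
Peak time from v_R²t² + 2D_R t − x² = 0: t = (√(D_R² + v_R²x²) − D_R)/v_R².
√(D_R² + v_R²x²) = √(0.003043² + 0.2216² × 146²) = 32.35; v_R² = 0.04911.
t = (32.35 − 0.003043)/0.04911 = 659 days.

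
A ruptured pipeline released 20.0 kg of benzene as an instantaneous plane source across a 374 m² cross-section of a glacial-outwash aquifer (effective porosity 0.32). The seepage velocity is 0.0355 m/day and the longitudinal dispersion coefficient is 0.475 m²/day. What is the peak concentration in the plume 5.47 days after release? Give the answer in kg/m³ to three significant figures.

0.0292 kg/m³

The peak of an instantaneous 1D plume sits at x = vt; there the Gaussian factor is 1 and C_max = M/(n_e·A·√(4πDt)), where n_e·A is the pore area the mass is dissolved in.
√(4πDt) = √(4π × 0.475 × 5.47) = 5.714 m, so C_max = 20.0/(0.32 × 374 × 5.714) = 0.0292 kg/m³.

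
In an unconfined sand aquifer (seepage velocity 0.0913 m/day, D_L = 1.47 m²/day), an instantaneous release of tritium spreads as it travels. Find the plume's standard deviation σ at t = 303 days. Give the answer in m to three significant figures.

29.8 m

Dispersive spreading gives a Gaussian with σ² = 2Dt; advection only shifts the center.
σ = √(2 × 1.47 × 303) = 29.8 m.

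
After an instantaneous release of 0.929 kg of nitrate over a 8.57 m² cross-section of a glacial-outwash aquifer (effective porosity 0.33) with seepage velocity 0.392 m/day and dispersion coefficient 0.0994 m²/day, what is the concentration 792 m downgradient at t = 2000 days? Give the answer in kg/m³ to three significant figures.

For an instantaneous plane source, C(x,t) = M/(n_e·A·√(4πDt)) · exp(−(x−vt)²/(4Dt)), with n_e·A the pore (flow) area.
Plume center vt = 0.392 × 2000 = 784 m, so the well at 792 m is 8 m downgradient of the peak.
√(4πDt) = 49.98 m, giving peak height M/(n_e·A·√(4πDt)) = 0.929/(0.33 × 8.57 × 49.98) = 0.006572 kg/m³.
(x−vt)²/(4Dt) = (8)²/(4 × 0.0994 × 2000) = 0.08048; exp(−0.08048) = 0.9227.
C = 0.006572 × 0.9227 = 0.00606 kg/m³.

0.00606 kg/m³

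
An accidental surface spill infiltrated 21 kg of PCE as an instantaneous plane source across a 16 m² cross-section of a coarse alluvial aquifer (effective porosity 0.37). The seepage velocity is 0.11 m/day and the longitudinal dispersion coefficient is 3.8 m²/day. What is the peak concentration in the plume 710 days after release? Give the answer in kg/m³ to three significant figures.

The peak of an instantaneous 1D plume sits at x = vt; there the Gaussian factor is 1 and C_max = M/(n_e·A·√(4πDt)), where n_e·A is the pore area the mass is dissolved in.
√(4πDt) = √(4π × 3.8 × 710) = 184.1 m, so C_max = 21/(0.37 × 16 × 184.1) = 0.0193 kg/m³.

0.0193 kg/m³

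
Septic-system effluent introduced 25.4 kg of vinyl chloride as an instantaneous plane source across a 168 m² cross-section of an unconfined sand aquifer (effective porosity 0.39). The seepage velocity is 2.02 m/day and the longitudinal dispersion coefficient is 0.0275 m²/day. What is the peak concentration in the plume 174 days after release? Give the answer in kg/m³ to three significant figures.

0.0500 kg/m³

The peak of an instantaneous 1D plume sits at x = vt; there the Gaussian factor is 1 and C_max = M/(n_e·A·√(4πDt)), where n_e·A is the pore area the mass is dissolved in.
√(4πDt) = √(4π × 0.0275 × 174) = 7.754 m, so C_max = 25.4/(0.39 × 168 × 7.754) = 0.0500 kg/m³.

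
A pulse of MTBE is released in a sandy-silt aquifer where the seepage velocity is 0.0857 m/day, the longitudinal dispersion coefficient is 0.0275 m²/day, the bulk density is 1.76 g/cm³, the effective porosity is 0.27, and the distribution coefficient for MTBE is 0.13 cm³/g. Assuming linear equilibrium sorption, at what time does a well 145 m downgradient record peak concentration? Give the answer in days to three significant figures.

Retardation factor R = 1 + ρ_b·K_d/n = 1 + 1.76 × 0.13/0.27 = 1.847.
Sorption retards both mechanisms: v_R = v/R = 0.04640 m/day, D_R = D/R = 0.01489 m²/day.
Peak time from v_R²t² + 2D_R t − x² = 0: t = (√(D_R² + v_R²x²) − D_R)/v_R².
√(D_R² + v_R²x²) = √(0.01489² + 0.04640² × 145²) = 6.728; v_R² = 0.002153.
t = (6.728 − 0.01489)/0.002153 = 3120 days.

3120 days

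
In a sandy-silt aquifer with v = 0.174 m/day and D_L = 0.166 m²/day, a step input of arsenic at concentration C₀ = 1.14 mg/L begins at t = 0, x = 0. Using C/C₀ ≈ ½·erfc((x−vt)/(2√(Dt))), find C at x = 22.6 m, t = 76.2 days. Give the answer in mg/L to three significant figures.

0.0361 mg/L

For a continuous step input, C/C₀ ≈ ½·erfc((x−vt)/(2√(Dt))).
vt = 0.174 × 76.2 = 13.2588 m and 2√(Dt) = 2√(0.166 × 76.2) = 7.113 m.
Argument (x−vt)/(2√(Dt)) = (22.6 − 13.2588)/7.113 = 1.313; ½·erfc(1.313) = 0.03167.
C = 1.14 × 0.03167 = 0.0361 mg/L.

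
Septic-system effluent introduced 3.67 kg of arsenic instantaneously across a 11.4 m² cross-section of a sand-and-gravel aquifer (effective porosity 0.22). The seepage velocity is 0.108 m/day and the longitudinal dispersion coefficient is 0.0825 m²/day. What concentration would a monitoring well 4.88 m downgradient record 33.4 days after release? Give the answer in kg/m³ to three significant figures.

For an instantaneous plane source, C(x,t) = M/(n_e·A·√(4πDt)) · exp(−(x−vt)²/(4Dt)), with n_e·A the pore (flow) area.
Plume center vt = 0.108 × 33.4 = 3.6072 m, so the well at 4.88 m is 1.2728 m downgradient of the peak.
√(4πDt) = 5.884 m, giving peak height M/(n_e·A·√(4πDt)) = 3.67/(0.22 × 11.4 × 5.884) = 0.2487 kg/m³.
(x−vt)²/(4Dt) = (1.2728)²/(4 × 0.0825 × 33.4) = 0.1470; exp(−0.1470) = 0.8633.
C = 0.2487 × 0.8633 = 0.215 kg/m³.

0.215 kg/m³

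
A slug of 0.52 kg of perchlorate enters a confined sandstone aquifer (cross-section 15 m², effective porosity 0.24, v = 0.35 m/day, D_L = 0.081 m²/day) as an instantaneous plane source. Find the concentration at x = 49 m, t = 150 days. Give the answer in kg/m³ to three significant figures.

For an instantaneous plane source, C(x,t) = M/(n_e·A·√(4πDt)) · exp(−(x−vt)²/(4Dt)), with n_e·A the pore (flow) area.
Plume center vt = 0.35 × 150 = 52.5 m, so the well at 49 m is 3.5 m upgradient of the peak.
√(4πDt) = 12.36 m, giving peak height M/(n_e·A·√(4πDt)) = 0.52/(0.24 × 15 × 12.36) = 0.01169 kg/m³.
(x−vt)²/(4Dt) = (-3.5)²/(4 × 0.081 × 150) = 0.2521; exp(−0.2521) = 0.7772.
C = 0.01169 × 0.7772 = 0.00909 kg/m³.

0.00909 kg/m³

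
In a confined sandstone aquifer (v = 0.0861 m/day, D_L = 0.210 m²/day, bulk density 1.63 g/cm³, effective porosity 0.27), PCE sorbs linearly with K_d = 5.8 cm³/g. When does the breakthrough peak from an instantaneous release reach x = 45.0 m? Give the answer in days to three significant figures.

Retardation factor R = 1 + ρ_b·K_d/n = 1 + 1.63 × 5.8/0.27 = 36.01.
Sorption retards both mechanisms: v_R = v/R = 0.002391 m/day, D_R = D/R = 0.005832 m²/day.
Peak time from v_R²t² + 2D_R t − x² = 0: t = (√(D_R² + v_R²x²) − D_R)/v_R².
√(D_R² + v_R²x²) = √(0.005832² + 0.002391² × 45.0²) = 0.1078; v_R² = 5.717e-06.
t = (0.1078 − 0.005832)/5.717e-06 = 17800 days.

17800 days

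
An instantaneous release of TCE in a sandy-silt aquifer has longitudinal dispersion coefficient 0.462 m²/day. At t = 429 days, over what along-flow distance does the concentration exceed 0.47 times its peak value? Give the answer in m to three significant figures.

48.9 m

The plume is Gaussian with σ = √(2Dt) = √(2 × 0.462 × 429) = 19.91 m.
C/C_peak = exp(−Δx²/(2σ²)) = 0.47 ⇒ Δx = σ·√(−2 ln 0.47) = 19.91 × 1.229 = 24.47 m.
Width = 2Δx = 48.9 m.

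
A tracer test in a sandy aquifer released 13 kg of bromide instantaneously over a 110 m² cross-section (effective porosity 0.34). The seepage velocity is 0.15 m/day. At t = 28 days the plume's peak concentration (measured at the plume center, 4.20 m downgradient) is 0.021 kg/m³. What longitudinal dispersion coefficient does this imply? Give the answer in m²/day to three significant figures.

0.779 m²/day

At the plume center C_max = M/(n_e·A·√(4πDt)), so D = M²/(4πt·(n_e·A·C_max)²).
n_e·A·C_max = 0.34 × 110 × 0.021 = 0.7854 kg/m.
D = 13²/(4π × 28 × 0.7854²) = 0.779 m²/day.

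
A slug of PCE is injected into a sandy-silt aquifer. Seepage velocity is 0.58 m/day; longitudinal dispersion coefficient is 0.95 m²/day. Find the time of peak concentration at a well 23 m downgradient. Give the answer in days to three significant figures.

For the 1D instantaneous-source solution, setting ∂C/∂t = 0 at fixed x gives v²t² + 2Dt − x² = 0, so t = (√(D² + v²x²) − D)/v².
√(D² + v²x²) = √(0.95² + 0.58² × 23²) = 13.37; v² = 0.3364.
t = (13.37 − 0.95)/0.3364 = 36.9 days (vs. the pure-advection estimate x/v = 39.7 d).

36.9 days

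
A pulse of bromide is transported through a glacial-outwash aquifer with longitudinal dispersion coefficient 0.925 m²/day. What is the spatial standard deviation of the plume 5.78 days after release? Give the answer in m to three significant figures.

Dispersive spreading gives a Gaussian with σ² = 2Dt; advection only shifts the center.
σ = √(2 × 0.925 × 5.78) = 3.27 m.

3.27 m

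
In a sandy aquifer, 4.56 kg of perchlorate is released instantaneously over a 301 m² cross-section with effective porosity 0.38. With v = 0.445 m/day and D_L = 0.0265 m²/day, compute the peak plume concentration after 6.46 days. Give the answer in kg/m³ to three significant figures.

The peak of an instantaneous 1D plume sits at x = vt; there the Gaussian factor is 1 and C_max = M/(n_e·A·√(4πDt)), where n_e·A is the pore area the mass is dissolved in.
√(4πDt) = √(4π × 0.0265 × 6.46) = 1.467 m, so C_max = 4.56/(0.38 × 301 × 1.467) = 0.0272 kg/m³.

0.0272 kg/m³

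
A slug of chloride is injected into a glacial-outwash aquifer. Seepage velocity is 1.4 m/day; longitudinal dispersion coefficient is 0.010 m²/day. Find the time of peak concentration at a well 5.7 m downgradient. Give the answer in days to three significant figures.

4.07 days

For the 1D instantaneous-source solution, setting ∂C/∂t = 0 at fixed x gives v²t² + 2Dt − x² = 0, so t = (√(D² + v²x²) − D)/v².
√(D² + v²x²) = √(0.010² + 1.4² × 5.7²) = 7.980; v² = 1.96.
t = (7.980 − 0.010)/1.96 = 4.07 days (vs. the pure-advection estimate x/v = 4.07 d).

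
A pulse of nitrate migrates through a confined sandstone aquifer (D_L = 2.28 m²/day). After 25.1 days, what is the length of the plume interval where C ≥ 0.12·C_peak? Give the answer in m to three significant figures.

44.1 m

The plume is Gaussian with σ = √(2Dt) = √(2 × 2.28 × 25.1) = 10.70 m.
C/C_peak = exp(−Δx²/(2σ²)) = 0.12 ⇒ Δx = σ·√(−2 ln 0.12) = 10.70 × 2.059 = 22.03 m.
Width = 2Δx = 44.1 m.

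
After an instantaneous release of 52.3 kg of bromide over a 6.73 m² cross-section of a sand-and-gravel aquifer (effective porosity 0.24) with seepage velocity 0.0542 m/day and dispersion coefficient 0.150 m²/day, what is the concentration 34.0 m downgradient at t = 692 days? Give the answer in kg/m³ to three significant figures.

For an instantaneous plane source, C(x,t) = M/(n_e·A·√(4πDt)) · exp(−(x−vt)²/(4Dt)), with n_e·A the pore (flow) area.
Plume center vt = 0.0542 × 692 = 37.5064 m, so the well at 34.0 m is 3.5064 m upgradient of the peak.
√(4πDt) = 36.12 m, giving peak height M/(n_e·A·√(4πDt)) = 52.3/(0.24 × 6.73 × 36.12) = 0.8965 kg/m³.
(x−vt)²/(4Dt) = (-3.5064)²/(4 × 0.150 × 692) = 0.02961; exp(−0.02961) = 0.9708.
C = 0.8965 × 0.9708 = 0.870 kg/m³.

0.870 kg/m³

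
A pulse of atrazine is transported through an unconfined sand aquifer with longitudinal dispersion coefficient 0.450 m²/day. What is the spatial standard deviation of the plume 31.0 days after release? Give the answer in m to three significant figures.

Dispersive spreading gives a Gaussian with σ² = 2Dt; advection only shifts the center.
σ = √(2 × 0.450 × 31.0) = 5.28 m.

5.28 m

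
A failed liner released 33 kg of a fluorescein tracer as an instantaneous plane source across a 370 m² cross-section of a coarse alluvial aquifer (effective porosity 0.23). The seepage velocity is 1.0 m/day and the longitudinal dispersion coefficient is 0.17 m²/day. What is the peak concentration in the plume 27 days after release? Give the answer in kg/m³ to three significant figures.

The peak of an instantaneous 1D plume sits at x = vt; there the Gaussian factor is 1 and C_max = M/(n_e·A·√(4πDt)), where n_e·A is the pore area the mass is dissolved in.
√(4πDt) = √(4π × 0.17 × 27) = 7.595 m, so C_max = 33/(0.23 × 370 × 7.595) = 0.0511 kg/m³.

0.0511 kg/m³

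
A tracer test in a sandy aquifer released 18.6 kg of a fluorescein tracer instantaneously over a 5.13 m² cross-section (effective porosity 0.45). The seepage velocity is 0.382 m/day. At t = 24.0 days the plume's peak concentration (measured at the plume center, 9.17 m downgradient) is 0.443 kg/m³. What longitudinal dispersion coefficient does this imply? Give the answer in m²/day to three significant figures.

At the plume center C_max = M/(n_e·A·√(4πDt)), so D = M²/(4πt·(n_e·A·C_max)²).
n_e·A·C_max = 0.45 × 5.13 × 0.443 = 1.023 kg/m.
D = 18.6²/(4π × 24.0 × 1.023²) = 1.10 m²/day.

1.10 m²/day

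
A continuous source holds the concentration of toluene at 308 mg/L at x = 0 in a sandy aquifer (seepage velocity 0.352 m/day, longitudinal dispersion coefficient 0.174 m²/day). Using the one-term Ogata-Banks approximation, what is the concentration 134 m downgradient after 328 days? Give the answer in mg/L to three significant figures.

For a continuous step input, C/C₀ ≈ ½·erfc((x−vt)/(2√(Dt))).
vt = 0.352 × 328 = 115.456 m and 2√(Dt) = 2√(0.174 × 328) = 15.11 m.
Argument (x−vt)/(2√(Dt)) = (134 − 115.456)/15.11 = 1.227; ½·erfc(1.227) = 0.04135.
C = 308 × 0.04135 = 12.7 mg/L.

12.7 mg/L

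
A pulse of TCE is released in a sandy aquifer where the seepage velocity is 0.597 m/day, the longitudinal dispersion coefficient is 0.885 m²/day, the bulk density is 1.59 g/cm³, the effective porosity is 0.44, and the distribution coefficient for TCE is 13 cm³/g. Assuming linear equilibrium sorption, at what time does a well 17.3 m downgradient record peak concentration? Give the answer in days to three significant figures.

Retardation factor R = 1 + ρ_b·K_d/n = 1 + 1.59 × 13/0.44 = 47.98.
Sorption retards both mechanisms: v_R = v/R = 0.01244 m/day, D_R = D/R = 0.01845 m²/day.
Peak time from v_R²t² + 2D_R t − x² = 0: t = (√(D_R² + v_R²x²) − D_R)/v_R².
√(D_R² + v_R²x²) = √(0.01845² + 0.01244² × 17.3²) = 0.2160; v_R² = 0.0001548.
t = (0.2160 − 0.01845)/0.0001548 = 1280 days.

1280 days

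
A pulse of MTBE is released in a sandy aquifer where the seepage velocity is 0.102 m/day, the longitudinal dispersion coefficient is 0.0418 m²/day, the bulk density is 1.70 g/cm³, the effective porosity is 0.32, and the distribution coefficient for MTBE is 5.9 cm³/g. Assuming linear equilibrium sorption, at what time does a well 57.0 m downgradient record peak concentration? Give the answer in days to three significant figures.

17900 days

Retardation factor R = 1 + ρ_b·K_d/n = 1 + 1.70 × 5.9/0.32 = 32.34.
Sorption retards both mechanisms: v_R = v/R = 0.003154 m/day, D_R = D/R = 0.001293 m²/day.
Peak time from v_R²t² + 2D_R t − x² = 0: t = (√(D_R² + v_R²x²) − D_R)/v_R².
√(D_R² + v_R²x²) = √(0.001293² + 0.003154² × 57.0²) = 0.1798; v_R² = 9.948e-06.
t = (0.1798 − 0.001293)/9.948e-06 = 17900 days.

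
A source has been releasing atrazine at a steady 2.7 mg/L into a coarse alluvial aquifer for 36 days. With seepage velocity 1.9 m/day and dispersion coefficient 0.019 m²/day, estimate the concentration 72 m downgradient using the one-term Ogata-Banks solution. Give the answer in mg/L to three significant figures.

0.00281 mg/L

For a continuous step input, C/C₀ ≈ ½·erfc((x−vt)/(2√(Dt))).
vt = 1.9 × 36 = 68.4 m and 2√(Dt) = 2√(0.019 × 36) = 1.654 m.
Argument (x−vt)/(2√(Dt)) = (72 − 68.4)/1.654 = 2.177; ½·erfc(2.177) = 0.001039.
C = 2.7 × 0.001039 = 0.00281 mg/L.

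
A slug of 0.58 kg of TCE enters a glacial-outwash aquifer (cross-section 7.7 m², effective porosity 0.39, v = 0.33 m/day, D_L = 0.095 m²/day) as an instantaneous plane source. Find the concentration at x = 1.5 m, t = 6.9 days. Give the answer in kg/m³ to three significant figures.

0.0535 kg/m³

For an instantaneous plane source, C(x,t) = M/(n_e·A·√(4πDt)) · exp(−(x−vt)²/(4Dt)), with n_e·A the pore (flow) area.
Plume center vt = 0.33 × 6.9 = 2.277 m, so the well at 1.5 m is 0.777 m upgradient of the peak.
√(4πDt) = 2.870 m, giving peak height M/(n_e·A·√(4πDt)) = 0.58/(0.39 × 7.7 × 2.870) = 0.06730 kg/m³.
(x−vt)²/(4Dt) = (-0.777)²/(4 × 0.095 × 6.9) = 0.2303; exp(−0.2303) = 0.7943.
C = 0.06730 × 0.7943 = 0.0535 kg/m³.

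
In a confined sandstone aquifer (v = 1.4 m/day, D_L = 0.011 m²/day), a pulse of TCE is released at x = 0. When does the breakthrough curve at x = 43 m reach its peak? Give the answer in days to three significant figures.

For the 1D instantaneous-source solution, setting ∂C/∂t = 0 at fixed x gives v²t² + 2Dt − x² = 0, so t = (√(D² + v²x²) − D)/v².
√(D² + v²x²) = √(0.011² + 1.4² × 43²) = 60.20; v² = 1.96.
t = (60.20 − 0.011)/1.96 = 30.7 days (vs. the pure-advection estimate x/v = 30.7 d).

30.7 days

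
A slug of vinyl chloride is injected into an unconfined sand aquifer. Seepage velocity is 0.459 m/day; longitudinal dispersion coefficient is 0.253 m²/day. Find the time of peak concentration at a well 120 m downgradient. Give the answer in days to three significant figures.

260 days

For the 1D instantaneous-source solution, setting ∂C/∂t = 0 at fixed x gives v²t² + 2Dt − x² = 0, so t = (√(D² + v²x²) − D)/v².
√(D² + v²x²) = √(0.253² + 0.459² × 120²) = 55.08; v² = 0.210681.
t = (55.08 − 0.253)/0.210681 = 260 days (vs. the pure-advection estimate x/v = 261 d).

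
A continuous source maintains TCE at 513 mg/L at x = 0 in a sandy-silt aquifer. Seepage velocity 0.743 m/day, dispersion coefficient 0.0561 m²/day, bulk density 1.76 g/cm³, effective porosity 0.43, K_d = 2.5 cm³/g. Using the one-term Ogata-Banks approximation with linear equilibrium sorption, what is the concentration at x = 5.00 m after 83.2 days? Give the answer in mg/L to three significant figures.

364 mg/L

Retardation factor R = 1 + ρ_b·K_d/n = 1 + 1.76 × 2.5/0.43 = 11.23.
Sorption retards both mechanisms: v_R = v/R = 0.06616 m/day, D_R = D/R = 0.004996 m²/day.
v_R·t = 0.06616 × 83.2 = 5.504512 m; 2√(D_R t) = 1.289 m; argument = (5.00 − 5.504512)/1.289 = -0.3914.
C = C₀ × ½·erfc(-0.3914) = 513 × 0.7100 = 364 mg/L.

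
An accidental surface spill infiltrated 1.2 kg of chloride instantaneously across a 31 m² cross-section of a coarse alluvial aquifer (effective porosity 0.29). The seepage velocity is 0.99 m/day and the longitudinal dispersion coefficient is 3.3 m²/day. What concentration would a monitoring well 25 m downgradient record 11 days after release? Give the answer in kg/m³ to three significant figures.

For an instantaneous plane source, C(x,t) = M/(n_e·A·√(4πDt)) · exp(−(x−vt)²/(4Dt)), with n_e·A the pore (flow) area.
Plume center vt = 0.99 × 11 = 10.89 m, so the well at 25 m is 14.11 m downgradient of the peak.
√(4πDt) = 21.36 m, giving peak height M/(n_e·A·√(4πDt)) = 1.2/(0.29 × 31 × 21.36) = 0.006249 kg/m³.
(x−vt)²/(4Dt) = (14.11)²/(4 × 3.3 × 11) = 1.371; exp(−1.371) = 0.2539.
C = 0.006249 × 0.2539 = 0.00159 kg/m³.

0.00159 kg/m³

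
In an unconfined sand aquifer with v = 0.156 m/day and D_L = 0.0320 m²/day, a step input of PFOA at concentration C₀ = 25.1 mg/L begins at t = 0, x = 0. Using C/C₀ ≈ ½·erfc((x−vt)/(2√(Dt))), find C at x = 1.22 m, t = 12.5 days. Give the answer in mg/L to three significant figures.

19.9 mg/L

For a continuous step input, C/C₀ ≈ ½·erfc((x−vt)/(2√(Dt))).
vt = 0.156 × 12.5 = 1.95 m and 2√(Dt) = 2√(0.0320 × 12.5) = 1.265 m.
Argument (x−vt)/(2√(Dt)) = (1.22 − 1.95)/1.265 = -0.5771; ½·erfc(-0.5771) = 0.7928.
C = 25.1 × 0.7928 = 19.9 mg/L.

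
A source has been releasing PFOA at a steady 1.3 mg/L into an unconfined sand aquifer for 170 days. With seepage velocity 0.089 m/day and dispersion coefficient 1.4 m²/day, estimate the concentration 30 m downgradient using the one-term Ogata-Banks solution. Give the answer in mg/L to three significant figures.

0.322 mg/L

For a continuous step input, C/C₀ ≈ ½·erfc((x−vt)/(2√(Dt))).
vt = 0.089 × 170 = 15.13 m and 2√(Dt) = 2√(1.4 × 170) = 30.85 m.
Argument (x−vt)/(2√(Dt)) = (30 − 15.13)/30.85 = 0.4820; ½·erfc(0.4820) = 0.2477.
C = 1.3 × 0.2477 = 0.322 mg/L.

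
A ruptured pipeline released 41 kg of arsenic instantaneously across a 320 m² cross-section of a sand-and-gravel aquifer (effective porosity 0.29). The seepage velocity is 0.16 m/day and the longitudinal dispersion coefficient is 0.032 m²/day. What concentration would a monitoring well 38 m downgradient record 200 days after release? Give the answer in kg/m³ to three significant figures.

0.0121 kg/m³

For an instantaneous plane source, C(x,t) = M/(n_e·A·√(4πDt)) · exp(−(x−vt)²/(4Dt)), with n_e·A the pore (flow) area.
Plume center vt = 0.16 × 200 = 32 m, so the well at 38 m is 6 m downgradient of the peak.
√(4πDt) = 8.968 m, giving peak height M/(n_e·A·√(4πDt)) = 41/(0.29 × 320 × 8.968) = 0.04927 kg/m³.
(x−vt)²/(4Dt) = (6)²/(4 × 0.032 × 200) = 1.406; exp(−1.406) = 0.2451.
C = 0.04927 × 0.2451 = 0.0121 kg/m³.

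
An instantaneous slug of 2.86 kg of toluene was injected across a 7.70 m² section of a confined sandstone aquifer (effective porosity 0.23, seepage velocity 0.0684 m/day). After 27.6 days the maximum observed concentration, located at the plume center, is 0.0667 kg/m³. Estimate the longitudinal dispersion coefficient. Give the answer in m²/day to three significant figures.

At the plume center C_max = M/(n_e·A·√(4πDt)), so D = M²/(4πt·(n_e·A·C_max)²).
n_e·A·C_max = 0.23 × 7.70 × 0.0667 = 0.1181 kg/m.
D = 2.86²/(4π × 27.6 × 0.1181²) = 1.69 m²/day.

1.69 m²/day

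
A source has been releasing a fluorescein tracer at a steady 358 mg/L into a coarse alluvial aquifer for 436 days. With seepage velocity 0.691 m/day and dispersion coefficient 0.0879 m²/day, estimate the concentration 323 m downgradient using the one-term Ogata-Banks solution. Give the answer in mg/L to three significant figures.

For a continuous step input, C/C₀ ≈ ½·erfc((x−vt)/(2√(Dt))).
vt = 0.691 × 436 = 301.276 m and 2√(Dt) = 2√(0.0879 × 436) = 12.38 m.
Argument (x−vt)/(2√(Dt)) = (323 − 301.276)/12.38 = 1.755; ½·erfc(1.755) = 0.006533.
C = 358 × 0.006533 = 2.34 mg/L.

2.34 mg/L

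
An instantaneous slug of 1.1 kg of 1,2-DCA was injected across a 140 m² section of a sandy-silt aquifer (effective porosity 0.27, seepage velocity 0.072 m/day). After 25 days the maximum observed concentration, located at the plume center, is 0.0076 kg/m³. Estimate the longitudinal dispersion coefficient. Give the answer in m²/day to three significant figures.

At the plume center C_max = M/(n_e·A·√(4πDt)), so D = M²/(4πt·(n_e·A·C_max)²).
n_e·A·C_max = 0.27 × 140 × 0.0076 = 0.2873 kg/m.
D = 1.1²/(4π × 25 × 0.2873²) = 0.0467 m²/day.

0.0467 m²/day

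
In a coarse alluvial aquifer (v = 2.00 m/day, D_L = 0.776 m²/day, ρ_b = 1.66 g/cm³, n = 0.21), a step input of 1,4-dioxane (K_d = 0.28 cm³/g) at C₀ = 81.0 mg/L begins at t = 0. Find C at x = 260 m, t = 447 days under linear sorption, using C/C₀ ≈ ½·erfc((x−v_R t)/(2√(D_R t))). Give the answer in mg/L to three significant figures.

72.3 mg/L

Retardation factor R = 1 + ρ_b·K_d/n = 1 + 1.66 × 0.28/0.21 = 3.213.
Sorption retards both mechanisms: v_R = v/R = 0.6225 m/day, D_R = D/R = 0.2415 m²/day.
v_R·t = 0.6225 × 447 = 278.2575 m; 2√(D_R t) = 20.78 m; argument = (260 − 278.2575)/20.78 = -0.8786.
C = C₀ × ½·erfc(-0.8786) = 81.0 × 0.8930 = 72.3 mg/L.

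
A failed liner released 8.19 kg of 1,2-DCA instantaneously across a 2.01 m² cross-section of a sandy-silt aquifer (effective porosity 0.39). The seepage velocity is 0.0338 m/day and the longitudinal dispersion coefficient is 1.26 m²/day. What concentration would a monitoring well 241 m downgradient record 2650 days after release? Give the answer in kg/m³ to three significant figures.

For an instantaneous plane source, C(x,t) = M/(n_e·A·√(4πDt)) · exp(−(x−vt)²/(4Dt)), with n_e·A the pore (flow) area.
Plume center vt = 0.0338 × 2650 = 89.57 m, so the well at 241 m is 151.43 m downgradient of the peak.
√(4πDt) = 204.8 m, giving peak height M/(n_e·A·√(4πDt)) = 8.19/(0.39 × 2.01 × 204.8) = 0.05101 kg/m³.
(x−vt)²/(4Dt) = (151.43)²/(4 × 1.26 × 2650) = 1.717; exp(−1.717) = 0.1796.
C = 0.05101 × 0.1796 = 0.00916 kg/m³.

0.00916 kg/m³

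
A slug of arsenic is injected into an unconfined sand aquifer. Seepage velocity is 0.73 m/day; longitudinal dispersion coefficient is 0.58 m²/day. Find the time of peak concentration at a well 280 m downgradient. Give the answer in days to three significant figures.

For the 1D instantaneous-source solution, setting ∂C/∂t = 0 at fixed x gives v²t² + 2Dt − x² = 0, so t = (√(D² + v²x²) − D)/v².
√(D² + v²x²) = √(0.58² + 0.73² × 280²) = 204.4; v² = 0.5329.
t = (204.4 − 0.58)/0.5329 = 382 days (vs. the pure-advection estimate x/v = 384 d).

382 days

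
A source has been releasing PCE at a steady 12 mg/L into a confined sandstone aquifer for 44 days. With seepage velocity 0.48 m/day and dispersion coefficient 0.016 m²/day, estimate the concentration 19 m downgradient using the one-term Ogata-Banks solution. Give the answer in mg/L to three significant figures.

For a continuous step input, C/C₀ ≈ ½·erfc((x−vt)/(2√(Dt))).
vt = 0.48 × 44 = 21.12 m and 2√(Dt) = 2√(0.016 × 44) = 1.678 m.
Argument (x−vt)/(2√(Dt)) = (19 − 21.12)/1.678 = -1.263; ½·erfc(-1.263) = 0.9630.
C = 12 × 0.9630 = 11.6 mg/L.

11.6 mg/L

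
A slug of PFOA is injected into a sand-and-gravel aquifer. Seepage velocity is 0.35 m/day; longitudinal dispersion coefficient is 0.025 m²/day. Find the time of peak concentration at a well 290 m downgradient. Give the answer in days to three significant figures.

For the 1D instantaneous-source solution, setting ∂C/∂t = 0 at fixed x gives v²t² + 2Dt − x² = 0, so t = (√(D² + v²x²) − D)/v².
√(D² + v²x²) = √(0.025² + 0.35² × 290²) = 101.5; v² = 0.1225.
t = (101.5 − 0.025)/0.1225 = 828 days (vs. the pure-advection estimate x/v = 829 d).

828 days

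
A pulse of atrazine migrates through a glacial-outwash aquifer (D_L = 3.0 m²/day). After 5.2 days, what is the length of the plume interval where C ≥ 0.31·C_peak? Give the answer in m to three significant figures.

The plume is Gaussian with σ = √(2Dt) = √(2 × 3.0 × 5.2) = 5.586 m.
C/C_peak = exp(−Δx²/(2σ²)) = 0.31 ⇒ Δx = σ·√(−2 ln 0.31) = 5.586 × 1.530 = 8.547 m.
Width = 2Δx = 17.1 m.

17.1 m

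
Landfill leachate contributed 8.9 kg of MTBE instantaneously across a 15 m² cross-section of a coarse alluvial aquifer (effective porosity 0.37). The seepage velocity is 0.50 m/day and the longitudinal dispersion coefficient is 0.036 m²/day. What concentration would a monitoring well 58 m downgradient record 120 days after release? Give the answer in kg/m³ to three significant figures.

For an instantaneous plane source, C(x,t) = M/(n_e·A·√(4πDt)) · exp(−(x−vt)²/(4Dt)), with n_e·A the pore (flow) area.
Plume center vt = 0.50 × 120 = 60 m, so the well at 58 m is 2 m upgradient of the peak.
√(4πDt) = 7.368 m, giving peak height M/(n_e·A·√(4πDt)) = 8.9/(0.37 × 15 × 7.368) = 0.2176 kg/m³.
(x−vt)²/(4Dt) = (-2)²/(4 × 0.036 × 120) = 0.2315; exp(−0.2315) = 0.7933.
C = 0.2176 × 0.7933 = 0.173 kg/m³.

0.173 kg/m³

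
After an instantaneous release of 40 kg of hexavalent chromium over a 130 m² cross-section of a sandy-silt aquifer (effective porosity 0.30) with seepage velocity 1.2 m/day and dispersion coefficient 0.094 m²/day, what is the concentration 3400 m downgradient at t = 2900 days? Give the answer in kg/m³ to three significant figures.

4.95e-05 kg/m³

For an instantaneous plane source, C(x,t) = M/(n_e·A·√(4πDt)) · exp(−(x−vt)²/(4Dt)), with n_e·A the pore (flow) area.
Plume center vt = 1.2 × 2900 = 3480 m, so the well at 3400 m is 80 m upgradient of the peak.
√(4πDt) = 58.53 m, giving peak height M/(n_e·A·√(4πDt)) = 40/(0.30 × 130 × 58.53) = 0.01752 kg/m³.
(x−vt)²/(4Dt) = (-80)²/(4 × 0.094 × 2900) = 5.869; exp(−5.869) = 0.002826.
C = 0.01752 × 0.002826 = 4.95e-05 kg/m³.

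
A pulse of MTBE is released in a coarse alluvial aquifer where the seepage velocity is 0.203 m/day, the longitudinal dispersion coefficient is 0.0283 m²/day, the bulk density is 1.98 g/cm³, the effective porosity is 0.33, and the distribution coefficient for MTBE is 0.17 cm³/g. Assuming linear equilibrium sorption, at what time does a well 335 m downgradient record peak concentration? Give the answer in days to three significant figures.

Retardation factor R = 1 + ρ_b·K_d/n = 1 + 1.98 × 0.17/0.33 = 2.020.
Sorption retards both mechanisms: v_R = v/R = 0.1005 m/day, D_R = D/R = 0.01401 m²/day.
Peak time from v_R²t² + 2D_R t − x² = 0: t = (√(D_R² + v_R²x²) − D_R)/v_R².
√(D_R² + v_R²x²) = √(0.01401² + 0.1005² × 335²) = 33.67; v_R² = 0.01010.
t = (33.67 − 0.01401)/0.01010 = 3330 days.

3330 days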